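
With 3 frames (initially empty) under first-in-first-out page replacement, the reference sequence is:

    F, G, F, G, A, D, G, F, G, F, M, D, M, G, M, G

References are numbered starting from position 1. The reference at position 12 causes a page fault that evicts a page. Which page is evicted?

F

pos 1: F: fault, frames {F}
pos 2: G: fault, frames {F,G}
pos 3: F: hit
pos 4: G: hit
pos 5: A: fault, frames {F,G,A}
pos 6: D: fault, evict F, frames {G,A,D}
pos 7: G: hit
pos 8: F: fault, evict G, frames {A,D,F}
pos 9: G: fault, evict A, frames {D,F,G}
pos 10: F: hit
pos 11: M: fault, evict D, frames {F,G,M}
pos 12: D: fault, evict F, frames {G,M,D}
At position 12, page F is evicted.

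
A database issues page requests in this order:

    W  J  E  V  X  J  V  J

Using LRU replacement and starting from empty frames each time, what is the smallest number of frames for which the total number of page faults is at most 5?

f=1: 8 faults
f=2: 7 faults
f=3: 6 faults
f=4: 5 faults
f=5: 5 faults
Smallest f with faults ≤ 5 is 4.

4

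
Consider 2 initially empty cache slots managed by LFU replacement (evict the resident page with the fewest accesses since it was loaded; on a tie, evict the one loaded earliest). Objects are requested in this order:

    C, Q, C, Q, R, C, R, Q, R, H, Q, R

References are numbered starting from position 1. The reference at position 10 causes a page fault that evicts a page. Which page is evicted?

pos 1: C: miss, frames {C}
pos 2: Q: miss, frames {C,Q}
pos 3: C: hit
pos 4: Q: hit
pos 5: R: miss, evict C, frames {Q,R}
pos 6: C: miss, evict R, frames {Q,C}
pos 7: R: miss, evict C, frames {Q,R}
pos 8: Q: hit
pos 9: R: hit
pos 10: H: miss, evict R, frames {Q,H}
At position 10, page R is evicted.

R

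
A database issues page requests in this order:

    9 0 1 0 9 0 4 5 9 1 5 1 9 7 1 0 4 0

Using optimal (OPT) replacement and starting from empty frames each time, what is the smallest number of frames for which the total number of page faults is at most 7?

4

f=1: 18 faults
f=2: 11 faults
f=3: 8 faults
f=4: 7 faults
f=5: 6 faults
f=6: 6 faults
Smallest f with faults ≤ 7 is 4.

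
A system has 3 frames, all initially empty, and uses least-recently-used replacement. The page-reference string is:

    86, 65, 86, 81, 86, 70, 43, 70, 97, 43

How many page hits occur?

4

86: fault, frames (86)
65: fault, frames (86 65)
86: hit
81: fault, frames (65 86 81)
86: hit
70: fault, evict 65, frames (81 86 70)
43: fault, evict 81, frames (86 70 43)
70: hit
97: fault, evict 86, frames (43 70 97)
43: hit
Hits: 4.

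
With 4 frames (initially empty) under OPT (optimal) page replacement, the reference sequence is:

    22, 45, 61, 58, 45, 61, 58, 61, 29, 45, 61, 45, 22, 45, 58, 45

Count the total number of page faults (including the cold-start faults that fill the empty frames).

22: miss, frames [22]
45: miss, frames [22, 45]
61: miss, frames [22, 45, 61]
58: miss, frames [22, 45, 61, 58]
45: hit
61: hit
58: hit
61: hit
29: miss, evict 58, frames [22, 45, 61, 29]
45: hit
61: hit
45: hit
22: hit
45: hit
58: miss, evict 29, frames [22, 45, 61, 58]
45: hit
Page faults: 6.

6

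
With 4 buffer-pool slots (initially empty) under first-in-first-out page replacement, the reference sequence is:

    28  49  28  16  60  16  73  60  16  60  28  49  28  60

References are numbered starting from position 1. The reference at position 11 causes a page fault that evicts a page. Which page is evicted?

pos 1: 28 -> fault, frames [28]
pos 2: 49 -> fault, frames [28, 49]
pos 3: 28 -> hit
pos 4: 16 -> fault, frames [28, 49, 16]
pos 5: 60 -> fault, frames [28, 49, 16, 60]
pos 6: 16 -> hit
pos 7: 73 -> fault, evict 28, frames [49, 16, 60, 73]
pos 8: 60 -> hit
pos 9: 16 -> hit
pos 10: 60 -> hit
pos 11: 28 -> fault, evict 49, frames [16, 60, 73, 28]
At position 11, page 49 is evicted.

49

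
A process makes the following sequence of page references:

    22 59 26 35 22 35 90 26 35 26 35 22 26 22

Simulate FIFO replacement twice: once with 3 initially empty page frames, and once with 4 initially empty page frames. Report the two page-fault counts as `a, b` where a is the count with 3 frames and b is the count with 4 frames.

3 frames: F F F F F . F F F . . F . . → 9 faults.
4 frames: F F F F . . F . . . . F . . → 6 faults.
6 < 9: adding a frame reduced faults, as is typical.

9, 6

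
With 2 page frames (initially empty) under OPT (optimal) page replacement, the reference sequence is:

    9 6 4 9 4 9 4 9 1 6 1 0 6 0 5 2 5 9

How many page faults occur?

9

9 -> fault, frames [9]
6 -> fault, frames [9, 6]
4 -> fault, evict 6, frames [9, 4]
9 -> hit
4 -> hit
9 -> hit
4 -> hit
9 -> hit
1 -> fault, evict 4, frames [9, 1]
6 -> fault, evict 9, frames [1, 6]
1 -> hit
0 -> fault, evict 1, frames [6, 0]
6 -> hit
0 -> hit
5 -> fault, evict 0, frames [6, 5]
2 -> fault, evict 6, frames [5, 2]
5 -> hit
9 -> fault, evict 2, frames [5, 9]
Page faults: 9.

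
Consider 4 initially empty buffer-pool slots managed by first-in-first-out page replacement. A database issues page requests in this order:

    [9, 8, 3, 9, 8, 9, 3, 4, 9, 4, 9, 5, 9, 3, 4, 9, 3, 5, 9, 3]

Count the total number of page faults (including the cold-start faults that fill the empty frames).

6

9 → miss, frames (9)
8 → miss, frames (9 8)
3 → miss, frames (9 8 3)
9 → hit
8 → hit
9 → hit
3 → hit
4 → miss, frames (9 8 3 4)
9 → hit
4 → hit
9 → hit
5 → miss, evict 9, frames (8 3 4 5)
9 → miss, evict 8, frames (3 4 5 9)
3 → hit
4 → hit
9 → hit
3 → hit
5 → hit
9 → hit
3 → hit
Page faults: 6.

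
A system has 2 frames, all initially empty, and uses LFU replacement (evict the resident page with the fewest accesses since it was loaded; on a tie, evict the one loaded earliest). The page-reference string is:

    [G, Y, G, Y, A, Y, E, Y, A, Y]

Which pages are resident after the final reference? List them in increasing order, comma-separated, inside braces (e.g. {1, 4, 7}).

G -> fault, frames (G)
Y -> fault, frames (G Y)
G -> hit
Y -> hit
A -> fault, evict G, frames (Y A)
Y -> hit
E -> fault, evict A, frames (Y E)
Y -> hit
A -> fault, evict E, frames (Y A)
Y -> hit

{A, Y}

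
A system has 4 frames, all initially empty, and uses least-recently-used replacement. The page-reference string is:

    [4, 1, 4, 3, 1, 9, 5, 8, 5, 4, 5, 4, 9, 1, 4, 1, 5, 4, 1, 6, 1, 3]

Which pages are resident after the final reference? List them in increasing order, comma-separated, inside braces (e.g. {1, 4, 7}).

4 → miss, frames [4]
1 → miss, frames [4, 1]
4 → hit
3 → miss, frames [1, 4, 3]
1 → hit
9 → miss, frames [4, 3, 1, 9]
5 → miss, evict 4, frames [3, 1, 9, 5]
8 → miss, evict 3, frames [1, 9, 5, 8]
5 → hit
4 → miss, evict 1, frames [9, 8, 5, 4]
5 → hit
4 → hit
9 → hit
1 → miss, evict 8, frames [5, 4, 9, 1]
4 → hit
1 → hit
5 → hit
4 → hit
1 → hit
6 → miss, evict 9, frames [5, 4, 1, 6]
1 → hit
3 → miss, evict 5, frames [4, 6, 1, 3]

{1, 3, 4, 6}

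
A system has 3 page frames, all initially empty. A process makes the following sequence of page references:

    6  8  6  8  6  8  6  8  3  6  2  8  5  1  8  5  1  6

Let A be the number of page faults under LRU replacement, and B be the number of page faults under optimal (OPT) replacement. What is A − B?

1

Under LRU: F F . . . . . . F . F F F F . . . F → 8 faults.
Under OPT: F F . . . . . . F . F . F F . . . F → 7 faults.
A − B = 8 − 7 = 1.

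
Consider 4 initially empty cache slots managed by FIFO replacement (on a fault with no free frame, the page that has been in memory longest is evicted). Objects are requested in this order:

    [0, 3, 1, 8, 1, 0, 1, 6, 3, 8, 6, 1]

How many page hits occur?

0: miss, frames (0)
3: miss, frames (0 3)
1: miss, frames (0 3 1)
8: miss, frames (0 3 1 8)
1: hit
0: hit
1: hit
6: miss, evict 0, frames (3 1 8 6)
3: hit
8: hit
6: hit
1: hit
Hits: 7.

7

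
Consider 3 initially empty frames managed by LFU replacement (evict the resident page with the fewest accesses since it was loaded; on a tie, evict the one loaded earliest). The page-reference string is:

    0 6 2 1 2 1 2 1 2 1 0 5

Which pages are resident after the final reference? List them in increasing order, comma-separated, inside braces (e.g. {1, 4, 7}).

{1, 2, 5}

0 → miss, frames {0}
6 → miss, frames {0,6}
2 → miss, frames {0,6,2}
1 → miss, evict 0, frames {6,2,1}
2 → hit
1 → hit
2 → hit
1 → hit
2 → hit
1 → hit
0 → miss, evict 6, frames {2,1,0}
5 → miss, evict 0, frames {2,1,5}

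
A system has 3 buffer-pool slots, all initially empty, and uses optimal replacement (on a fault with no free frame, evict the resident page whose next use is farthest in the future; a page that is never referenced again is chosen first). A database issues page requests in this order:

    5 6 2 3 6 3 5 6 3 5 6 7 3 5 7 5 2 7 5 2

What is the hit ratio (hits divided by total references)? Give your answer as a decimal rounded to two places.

5: fault, frames {5}
6: fault, frames {5,6}
2: fault, frames {5,6,2}
3: fault, evict 2, frames {5,6,3}
6: hit
3: hit
5: hit
6: hit
3: hit
5: hit
6: hit
7: fault, evict 6, frames {5,3,7}
3: hit
5: hit
7: hit
5: hit
2: fault, evict 3, frames {5,7,2}
7: hit
5: hit
2: hit
Hits: 14 of 20 references → 14/20 = 0.7000.

0.70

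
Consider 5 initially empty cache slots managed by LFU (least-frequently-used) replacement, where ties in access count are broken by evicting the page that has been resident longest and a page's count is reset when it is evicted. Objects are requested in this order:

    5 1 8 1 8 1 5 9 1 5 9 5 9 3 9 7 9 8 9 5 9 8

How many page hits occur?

16

5 → fault, frames [5]
1 → fault, frames [5, 1]
8 → fault, frames [5, 1, 8]
1 → hit
8 → hit
1 → hit
5 → hit
9 → fault, frames [5, 1, 8, 9]
1 → hit
5 → hit
9 → hit
5 → hit
9 → hit
3 → fault, frames [5, 1, 8, 9, 3]
9 → hit
7 → fault, evict 3, frames [5, 1, 8, 9, 7]
9 → hit
8 → hit
9 → hit
5 → hit
9 → hit
8 → hit
Hits: 16.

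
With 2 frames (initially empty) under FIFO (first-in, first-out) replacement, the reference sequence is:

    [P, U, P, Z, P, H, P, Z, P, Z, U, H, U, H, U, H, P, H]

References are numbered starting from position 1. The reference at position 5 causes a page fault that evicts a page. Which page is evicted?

U

pos 1: P → miss, frames [P]
pos 2: U → miss, frames [P, U]
pos 3: P → hit
pos 4: Z → miss, evict P, frames [U, Z]
pos 5: P → miss, evict U, frames [Z, P]
At position 5, page U is evicted.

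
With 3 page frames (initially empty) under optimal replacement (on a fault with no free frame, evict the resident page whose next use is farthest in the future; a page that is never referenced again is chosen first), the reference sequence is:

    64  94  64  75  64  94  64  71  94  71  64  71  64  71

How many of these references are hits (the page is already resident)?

10

64 → fault, frames [64]
94 → fault, frames [64, 94]
64 → hit
75 → fault, frames [64, 94, 75]
64 → hit
94 → hit
64 → hit
71 → fault, evict 75, frames [64, 94, 71]
94 → hit
71 → hit
64 → hit
71 → hit
64 → hit
71 → hit
Hits: 10.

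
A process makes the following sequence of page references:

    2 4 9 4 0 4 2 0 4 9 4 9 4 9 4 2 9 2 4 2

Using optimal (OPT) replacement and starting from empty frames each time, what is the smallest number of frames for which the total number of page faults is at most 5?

f=1: 20 faults
f=2: 9 faults
f=3: 5 faults
f=4: 4 faults
Smallest f with faults ≤ 5 is 3.

3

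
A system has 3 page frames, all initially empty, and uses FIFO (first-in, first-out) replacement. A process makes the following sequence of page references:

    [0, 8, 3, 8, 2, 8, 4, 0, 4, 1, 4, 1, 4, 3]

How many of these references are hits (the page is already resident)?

0 → fault, frames {0}
8 → fault, frames {0,8}
3 → fault, frames {0,8,3}
8 → hit
2 → fault, evict 0, frames {8,3,2}
8 → hit
4 → fault, evict 8, frames {3,2,4}
0 → fault, evict 3, frames {2,4,0}
4 → hit
1 → fault, evict 2, frames {4,0,1}
4 → hit
1 → hit
4 → hit
3 → fault, evict 4, frames {0,1,3}
Hits: 6.

6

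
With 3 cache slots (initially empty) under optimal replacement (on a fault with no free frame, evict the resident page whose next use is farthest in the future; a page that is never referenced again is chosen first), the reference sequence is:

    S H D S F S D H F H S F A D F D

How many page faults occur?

S -> miss, frames [S]
H -> miss, frames [S, H]
D -> miss, frames [S, H, D]
S -> hit
F -> miss, evict H, frames [S, D, F]
S -> hit
D -> hit
H -> miss, evict D, frames [S, F, H]
F -> hit
H -> hit
S -> hit
F -> hit
A -> miss, evict H, frames [S, F, A]
D -> miss, evict A, frames [S, F, D]
F -> hit
D -> hit
Page faults: 7.

7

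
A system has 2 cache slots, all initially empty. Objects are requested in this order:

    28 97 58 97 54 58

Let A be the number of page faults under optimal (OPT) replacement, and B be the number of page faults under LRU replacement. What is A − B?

-1

Under OPT: F F F . F . → 4 faults.
Under LRU: F F F . F F → 5 faults.
A − B = 4 − 5 = -1.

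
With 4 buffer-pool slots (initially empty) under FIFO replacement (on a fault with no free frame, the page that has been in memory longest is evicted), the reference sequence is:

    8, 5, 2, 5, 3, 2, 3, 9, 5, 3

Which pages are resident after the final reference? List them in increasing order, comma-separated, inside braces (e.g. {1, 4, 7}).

8 -> fault, frames (8)
5 -> fault, frames (8 5)
2 -> fault, frames (8 5 2)
5 -> hit
3 -> fault, frames (8 5 2 3)
2 -> hit
3 -> hit
9 -> fault, evict 8, frames (5 2 3 9)
5 -> hit
3 -> hit

{2, 3, 5, 9}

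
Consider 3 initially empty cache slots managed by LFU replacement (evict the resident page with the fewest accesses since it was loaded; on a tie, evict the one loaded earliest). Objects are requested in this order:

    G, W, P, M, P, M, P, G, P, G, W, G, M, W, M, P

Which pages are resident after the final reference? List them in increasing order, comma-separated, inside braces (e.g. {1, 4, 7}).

G → fault, frames (G)
W → fault, frames (G W)
P → fault, frames (G W P)
M → fault, evict G, frames (W P M)
P → hit
M → hit
P → hit
G → fault, evict W, frames (P M G)
P → hit
G → hit
W → fault, evict M, frames (P G W)
G → hit
M → fault, evict W, frames (P G M)
W → fault, evict M, frames (P G W)
M → fault, evict W, frames (P G M)
P → hit

{G, M, P}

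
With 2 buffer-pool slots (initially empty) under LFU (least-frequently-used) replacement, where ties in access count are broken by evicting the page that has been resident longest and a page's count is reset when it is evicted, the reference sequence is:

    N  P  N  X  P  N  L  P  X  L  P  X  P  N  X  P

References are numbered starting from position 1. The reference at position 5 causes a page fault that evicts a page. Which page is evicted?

pos 1: N → fault, frames {N}
pos 2: P → fault, frames {N,P}
pos 3: N → hit
pos 4: X → fault, evict P, frames {N,X}
pos 5: P → fault, evict X, frames {N,P}
At position 5, page X is evicted.

X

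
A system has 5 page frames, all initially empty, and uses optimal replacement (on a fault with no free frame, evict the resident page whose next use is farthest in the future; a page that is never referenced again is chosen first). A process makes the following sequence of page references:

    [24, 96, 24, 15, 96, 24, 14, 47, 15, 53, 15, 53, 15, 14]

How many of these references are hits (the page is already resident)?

8

24: fault, frames [24]
96: fault, frames [24, 96]
24: hit
15: fault, frames [24, 96, 15]
96: hit
24: hit
14: fault, frames [24, 96, 15, 14]
47: fault, frames [24, 96, 15, 14, 47]
15: hit
53: fault, evict 47, frames [24, 96, 15, 14, 53]
15: hit
53: hit
15: hit
14: hit
Hits: 8.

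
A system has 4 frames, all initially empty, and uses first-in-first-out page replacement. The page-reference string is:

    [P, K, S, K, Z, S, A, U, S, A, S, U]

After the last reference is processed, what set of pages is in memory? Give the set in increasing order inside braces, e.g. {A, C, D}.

{A, S, U, Z}

P: miss, frames [P]
K: miss, frames [P, K]
S: miss, frames [P, K, S]
K: hit
Z: miss, frames [P, K, S, Z]
S: hit
A: miss, evict P, frames [K, S, Z, A]
U: miss, evict K, frames [S, Z, A, U]
S: hit
A: hit
S: hit
U: hit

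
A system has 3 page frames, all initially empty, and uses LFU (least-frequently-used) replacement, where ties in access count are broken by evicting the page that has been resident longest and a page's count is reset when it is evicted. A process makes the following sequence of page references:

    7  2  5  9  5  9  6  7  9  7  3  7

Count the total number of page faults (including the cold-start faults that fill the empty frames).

7

7 → miss, frames [7]
2 → miss, frames [7, 2]
5 → miss, frames [7, 2, 5]
9 → miss, evict 7, frames [2, 5, 9]
5 → hit
9 → hit
6 → miss, evict 2, frames [5, 9, 6]
7 → miss, evict 6, frames [5, 9, 7]
9 → hit
7 → hit
3 → miss, evict 5, frames [9, 7, 3]
7 → hit
Page faults: 7.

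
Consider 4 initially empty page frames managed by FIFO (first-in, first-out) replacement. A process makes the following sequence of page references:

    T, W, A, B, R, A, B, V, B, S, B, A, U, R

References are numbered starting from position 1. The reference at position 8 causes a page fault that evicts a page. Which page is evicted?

pos 1: T: fault, frames {T}
pos 2: W: fault, frames {T,W}
pos 3: A: fault, frames {T,W,A}
pos 4: B: fault, frames {T,W,A,B}
pos 5: R: fault, evict T, frames {W,A,B,R}
pos 6: A: hit
pos 7: B: hit
pos 8: V: fault, evict W, frames {A,B,R,V}
At position 8, page W is evicted.

W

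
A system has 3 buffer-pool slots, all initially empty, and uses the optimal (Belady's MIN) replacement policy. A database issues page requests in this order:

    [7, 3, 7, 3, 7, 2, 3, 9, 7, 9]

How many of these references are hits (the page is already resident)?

7: fault, frames [7]
3: fault, frames [7, 3]
7: hit
3: hit
7: hit
2: fault, frames [7, 3, 2]
3: hit
9: fault, evict 2, frames [7, 3, 9]
7: hit
9: hit
Hits: 6.

6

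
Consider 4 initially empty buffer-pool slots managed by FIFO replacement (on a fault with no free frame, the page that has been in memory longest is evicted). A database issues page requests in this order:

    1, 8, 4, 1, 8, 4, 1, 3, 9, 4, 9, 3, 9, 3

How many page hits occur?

9

1 -> fault, frames [1]
8 -> fault, frames [1, 8]
4 -> fault, frames [1, 8, 4]
1 -> hit
8 -> hit
4 -> hit
1 -> hit
3 -> fault, frames [1, 8, 4, 3]
9 -> fault, evict 1, frames [8, 4, 3, 9]
4 -> hit
9 -> hit
3 -> hit
9 -> hit
3 -> hit
Hits: 9.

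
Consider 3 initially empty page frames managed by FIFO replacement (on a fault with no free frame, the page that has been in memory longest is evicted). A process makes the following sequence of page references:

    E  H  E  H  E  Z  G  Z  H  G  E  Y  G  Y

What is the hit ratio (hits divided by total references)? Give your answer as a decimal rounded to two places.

0.57

E → fault, frames (E)
H → fault, frames (E H)
E → hit
H → hit
E → hit
Z → fault, frames (E H Z)
G → fault, evict E, frames (H Z G)
Z → hit
H → hit
G → hit
E → fault, evict H, frames (Z G E)
Y → fault, evict Z, frames (G E Y)
G → hit
Y → hit
Hits: 8 of 14 references → 8/14 = 0.5714.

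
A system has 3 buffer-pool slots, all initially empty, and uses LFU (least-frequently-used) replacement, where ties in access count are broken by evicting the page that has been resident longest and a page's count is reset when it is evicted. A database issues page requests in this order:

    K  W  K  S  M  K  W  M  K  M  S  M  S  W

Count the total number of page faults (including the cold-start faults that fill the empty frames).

7

K → miss, frames {K}
W → miss, frames {K,W}
K → hit
S → miss, frames {K,W,S}
M → miss, evict W, frames {K,S,M}
K → hit
W → miss, evict S, frames {K,M,W}
M → hit
K → hit
M → hit
S → miss, evict W, frames {K,M,S}
M → hit
S → hit
W → miss, evict S, frames {K,M,W}
Page faults: 7.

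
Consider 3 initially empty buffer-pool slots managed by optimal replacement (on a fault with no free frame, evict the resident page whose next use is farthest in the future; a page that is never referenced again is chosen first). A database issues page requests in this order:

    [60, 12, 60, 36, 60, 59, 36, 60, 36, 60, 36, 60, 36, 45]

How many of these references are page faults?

5

60 → miss, frames (60)
12 → miss, frames (60 12)
60 → hit
36 → miss, frames (60 12 36)
60 → hit
59 → miss, evict 12, frames (60 36 59)
36 → hit
60 → hit
36 → hit
60 → hit
36 → hit
60 → hit
36 → hit
45 → miss, evict 59, frames (60 36 45)
Page faults: 5.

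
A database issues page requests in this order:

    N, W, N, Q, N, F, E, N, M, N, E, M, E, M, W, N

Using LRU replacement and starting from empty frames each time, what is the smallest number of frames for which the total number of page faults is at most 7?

f=1: 16 faults
f=2: 11 faults
f=3: 8 faults
f=4: 7 faults
f=5: 7 faults
f=6: 6 faults
Smallest f with faults ≤ 7 is 4.

4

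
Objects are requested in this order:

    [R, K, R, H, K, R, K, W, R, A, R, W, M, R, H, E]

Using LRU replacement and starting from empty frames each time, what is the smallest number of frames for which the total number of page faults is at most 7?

f=1: 16 faults
f=2: 13 faults
f=3: 8 faults
f=4: 8 faults
f=5: 8 faults
f=6: 7 faults
f=7: 7 faults
Smallest f with faults ≤ 7 is 6.

6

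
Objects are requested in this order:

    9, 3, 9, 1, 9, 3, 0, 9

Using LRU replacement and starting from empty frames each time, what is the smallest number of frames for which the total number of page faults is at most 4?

3

f=1: 8 faults
f=2: 6 faults
f=3: 4 faults
f=4: 4 faults
Smallest f with faults ≤ 4 is 3.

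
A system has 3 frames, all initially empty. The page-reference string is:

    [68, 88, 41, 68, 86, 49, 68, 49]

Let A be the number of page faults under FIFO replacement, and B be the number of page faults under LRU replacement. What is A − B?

Under FIFO: F F F . F F F . → 6 faults.
Under LRU: F F F . F F . . → 5 faults.
A − B = 6 − 5 = 1.

1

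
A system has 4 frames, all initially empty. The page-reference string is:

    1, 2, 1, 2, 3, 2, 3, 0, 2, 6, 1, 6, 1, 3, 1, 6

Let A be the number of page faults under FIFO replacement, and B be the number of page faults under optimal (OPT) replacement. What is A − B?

Under FIFO: F F . . F . . F . F F . . . . . → 6 faults.
Under OPT: F F . . F . . F . F . . . . . . → 5 faults.
A − B = 6 − 5 = 1.

1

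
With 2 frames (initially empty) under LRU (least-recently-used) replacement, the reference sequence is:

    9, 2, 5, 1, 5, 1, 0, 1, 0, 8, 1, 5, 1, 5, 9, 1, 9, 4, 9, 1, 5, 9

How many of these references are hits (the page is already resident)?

8

9 → miss, frames (9)
2 → miss, frames (9 2)
5 → miss, evict 9, frames (2 5)
1 → miss, evict 2, frames (5 1)
5 → hit
1 → hit
0 → miss, evict 5, frames (1 0)
1 → hit
0 → hit
8 → miss, evict 1, frames (0 8)
1 → miss, evict 0, frames (8 1)
5 → miss, evict 8, frames (1 5)
1 → hit
5 → hit
9 → miss, evict 1, frames (5 9)
1 → miss, evict 5, frames (9 1)
9 → hit
4 → miss, evict 1, frames (9 4)
9 → hit
1 → miss, evict 4, frames (9 1)
5 → miss, evict 9, frames (1 5)
9 → miss, evict 1, frames (5 9)
Hits: 8.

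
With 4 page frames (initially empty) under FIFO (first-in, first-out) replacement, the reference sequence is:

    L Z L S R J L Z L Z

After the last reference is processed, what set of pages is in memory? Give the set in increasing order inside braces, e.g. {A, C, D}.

{J, L, R, Z}

L: miss, frames [L]
Z: miss, frames [L, Z]
L: hit
S: miss, frames [L, Z, S]
R: miss, frames [L, Z, S, R]
J: miss, evict L, frames [Z, S, R, J]
L: miss, evict Z, frames [S, R, J, L]
Z: miss, evict S, frames [R, J, L, Z]
L: hit
Z: hit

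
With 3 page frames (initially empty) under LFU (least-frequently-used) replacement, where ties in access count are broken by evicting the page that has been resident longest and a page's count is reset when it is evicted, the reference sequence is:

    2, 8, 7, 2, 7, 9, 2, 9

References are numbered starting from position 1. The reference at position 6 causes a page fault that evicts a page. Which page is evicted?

8

pos 1: 2: fault, frames (2)
pos 2: 8: fault, frames (2 8)
pos 3: 7: fault, frames (2 8 7)
pos 4: 2: hit
pos 5: 7: hit
pos 6: 9: fault, evict 8, frames (2 7 9)
At position 6, page 8 is evicted.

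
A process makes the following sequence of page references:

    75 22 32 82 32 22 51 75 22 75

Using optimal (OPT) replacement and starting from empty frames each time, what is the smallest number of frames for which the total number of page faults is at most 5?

4

f=1: 10 faults
f=2: 7 faults
f=3: 6 faults
f=4: 5 faults
f=5: 5 faults
Smallest f with faults ≤ 5 is 4.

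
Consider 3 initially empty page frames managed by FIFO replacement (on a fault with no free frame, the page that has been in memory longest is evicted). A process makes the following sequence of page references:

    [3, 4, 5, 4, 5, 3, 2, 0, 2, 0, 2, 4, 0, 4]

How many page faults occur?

6

3 -> miss, frames {3}
4 -> miss, frames {3,4}
5 -> miss, frames {3,4,5}
4 -> hit
5 -> hit
3 -> hit
2 -> miss, evict 3, frames {4,5,2}
0 -> miss, evict 4, frames {5,2,0}
2 -> hit
0 -> hit
2 -> hit
4 -> miss, evict 5, frames {2,0,4}
0 -> hit
4 -> hit
Page faults: 6.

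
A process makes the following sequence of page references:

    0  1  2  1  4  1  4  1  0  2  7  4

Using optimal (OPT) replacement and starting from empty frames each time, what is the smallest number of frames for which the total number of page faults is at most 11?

f=1: 12 faults
f=2: 7 faults
f=3: 6 faults
f=4: 5 faults
f=5: 5 faults
Smallest f with faults ≤ 11 is 2.

2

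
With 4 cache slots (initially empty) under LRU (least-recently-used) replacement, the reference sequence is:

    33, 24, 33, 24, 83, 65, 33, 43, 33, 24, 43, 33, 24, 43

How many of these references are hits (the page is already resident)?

8

33: miss, frames (33)
24: miss, frames (33 24)
33: hit
24: hit
83: miss, frames (33 24 83)
65: miss, frames (33 24 83 65)
33: hit
43: miss, evict 24, frames (83 65 33 43)
33: hit
24: miss, evict 83, frames (65 43 33 24)
43: hit
33: hit
24: hit
43: hit
Hits: 8.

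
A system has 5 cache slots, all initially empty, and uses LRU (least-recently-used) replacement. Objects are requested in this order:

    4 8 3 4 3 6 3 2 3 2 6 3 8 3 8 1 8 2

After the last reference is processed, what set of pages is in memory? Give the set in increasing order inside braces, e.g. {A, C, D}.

{1, 2, 3, 6, 8}

4: miss, frames [4]
8: miss, frames [4, 8]
3: miss, frames [4, 8, 3]
4: hit
3: hit
6: miss, frames [8, 4, 3, 6]
3: hit
2: miss, frames [8, 4, 6, 3, 2]
3: hit
2: hit
6: hit
3: hit
8: hit
3: hit
8: hit
1: miss, evict 4, frames [2, 6, 3, 8, 1]
8: hit
2: hit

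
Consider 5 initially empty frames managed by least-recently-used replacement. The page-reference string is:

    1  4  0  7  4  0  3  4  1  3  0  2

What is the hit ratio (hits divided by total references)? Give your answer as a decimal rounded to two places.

0.50

1 -> miss, frames {1}
4 -> miss, frames {1,4}
0 -> miss, frames {1,4,0}
7 -> miss, frames {1,4,0,7}
4 -> hit
0 -> hit
3 -> miss, frames {1,7,4,0,3}
4 -> hit
1 -> hit
3 -> hit
0 -> hit
2 -> miss, evict 7, frames {4,1,3,0,2}
Hits: 6 of 12 references → 6/12 = 0.5000.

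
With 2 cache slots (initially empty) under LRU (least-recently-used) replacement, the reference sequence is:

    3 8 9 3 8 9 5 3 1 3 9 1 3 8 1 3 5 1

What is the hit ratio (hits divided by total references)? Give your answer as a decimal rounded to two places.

3 → fault, frames {3}
8 → fault, frames {3,8}
9 → fault, evict 3, frames {8,9}
3 → fault, evict 8, frames {9,3}
8 → fault, evict 9, frames {3,8}
9 → fault, evict 3, frames {8,9}
5 → fault, evict 8, frames {9,5}
3 → fault, evict 9, frames {5,3}
1 → fault, evict 5, frames {3,1}
3 → hit
9 → fault, evict 1, frames {3,9}
1 → fault, evict 3, frames {9,1}
3 → fault, evict 9, frames {1,3}
8 → fault, evict 1, frames {3,8}
1 → fault, evict 3, frames {8,1}
3 → fault, evict 8, frames {1,3}
5 → fault, evict 1, frames {3,5}
1 → fault, evict 3, frames {5,1}
Hits: 1 of 18 references → 1/18 = 0.0556.

0.06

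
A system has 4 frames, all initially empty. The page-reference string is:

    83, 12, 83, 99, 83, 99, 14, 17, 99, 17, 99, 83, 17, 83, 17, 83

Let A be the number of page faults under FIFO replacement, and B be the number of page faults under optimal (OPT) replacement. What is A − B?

1

Under FIFO: F F . F . . F F . . . F . . . . → 6 faults.
Under OPT: F F . F . . F F . . . . . . . . → 5 faults.
A − B = 6 − 5 = 1.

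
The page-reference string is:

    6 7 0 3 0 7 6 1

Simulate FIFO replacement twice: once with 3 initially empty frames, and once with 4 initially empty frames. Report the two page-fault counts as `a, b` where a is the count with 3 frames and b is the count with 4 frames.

6, 5

3 frames: F F F F . . F F → 6 faults.
4 frames: F F F F . . . F → 5 faults.
5 < 6: adding a frame reduced faults, as is typical.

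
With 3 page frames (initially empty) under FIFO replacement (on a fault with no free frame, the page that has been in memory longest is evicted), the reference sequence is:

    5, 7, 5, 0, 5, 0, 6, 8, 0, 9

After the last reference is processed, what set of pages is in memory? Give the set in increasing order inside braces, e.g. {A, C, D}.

5 -> fault, frames {5}
7 -> fault, frames {5,7}
5 -> hit
0 -> fault, frames {5,7,0}
5 -> hit
0 -> hit
6 -> fault, evict 5, frames {7,0,6}
8 -> fault, evict 7, frames {0,6,8}
0 -> hit
9 -> fault, evict 0, frames {6,8,9}

{6, 8, 9}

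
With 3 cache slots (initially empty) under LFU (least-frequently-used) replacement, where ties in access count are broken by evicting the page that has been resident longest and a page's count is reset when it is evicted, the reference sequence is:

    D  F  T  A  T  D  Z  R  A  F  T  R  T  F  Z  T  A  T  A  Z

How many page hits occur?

D → miss, frames (D)
F → miss, frames (D F)
T → miss, frames (D F T)
A → miss, evict D, frames (F T A)
T → hit
D → miss, evict F, frames (T A D)
Z → miss, evict A, frames (T D Z)
R → miss, evict D, frames (T Z R)
A → miss, evict Z, frames (T R A)
F → miss, evict R, frames (T A F)
T → hit
R → miss, evict A, frames (T F R)
T → hit
F → hit
Z → miss, evict R, frames (T F Z)
T → hit
A → miss, evict Z, frames (T F A)
T → hit
A → hit
Z → miss, evict F, frames (T A Z)
Hits: 7.

7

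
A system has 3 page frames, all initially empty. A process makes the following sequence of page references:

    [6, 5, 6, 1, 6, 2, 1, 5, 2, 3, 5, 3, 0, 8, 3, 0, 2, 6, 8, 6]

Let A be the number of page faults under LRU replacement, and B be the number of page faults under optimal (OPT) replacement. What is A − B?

Under LRU: F F . F . F . F . F . . F F . . F F F . → 11 faults.
Under OPT: F F . F . F . . . F . . F F . . F F . . → 9 faults.
A − B = 11 − 9 = 2.

2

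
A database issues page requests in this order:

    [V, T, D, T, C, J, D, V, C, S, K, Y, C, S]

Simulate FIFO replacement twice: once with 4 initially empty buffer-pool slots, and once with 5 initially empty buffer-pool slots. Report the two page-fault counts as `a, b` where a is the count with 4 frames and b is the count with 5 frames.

10, 8

4 frames: F F F . F F . F . F F F F . → 10 faults.
5 frames: F F F . F F . . . F F F . . → 8 faults.
8 < 10: adding a frame reduced faults, as is typical.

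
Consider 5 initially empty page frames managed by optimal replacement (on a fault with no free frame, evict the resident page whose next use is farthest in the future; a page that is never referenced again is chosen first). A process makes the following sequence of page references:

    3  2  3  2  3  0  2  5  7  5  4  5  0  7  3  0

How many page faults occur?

6

3: miss, frames (3)
2: miss, frames (3 2)
3: hit
2: hit
3: hit
0: miss, frames (3 2 0)
2: hit
5: miss, frames (3 2 0 5)
7: miss, frames (3 2 0 5 7)
5: hit
4: miss, evict 2, frames (3 0 5 7 4)
5: hit
0: hit
7: hit
3: hit
0: hit
Page faults: 6.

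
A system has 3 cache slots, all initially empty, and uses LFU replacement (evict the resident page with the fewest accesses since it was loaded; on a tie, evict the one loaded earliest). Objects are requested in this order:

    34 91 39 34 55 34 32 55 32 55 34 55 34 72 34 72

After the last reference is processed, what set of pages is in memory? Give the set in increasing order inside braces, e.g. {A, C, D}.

34: fault, frames {34}
91: fault, frames {34,91}
39: fault, frames {34,91,39}
34: hit
55: fault, evict 91, frames {34,39,55}
34: hit
32: fault, evict 39, frames {34,55,32}
55: hit
32: hit
55: hit
34: hit
55: hit
34: hit
72: fault, evict 32, frames {34,55,72}
34: hit
72: hit

{34, 55, 72}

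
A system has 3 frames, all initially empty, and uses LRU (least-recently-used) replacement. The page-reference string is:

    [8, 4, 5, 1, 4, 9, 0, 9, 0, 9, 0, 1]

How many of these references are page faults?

8 → miss, frames [8]
4 → miss, frames [8, 4]
5 → miss, frames [8, 4, 5]
1 → miss, evict 8, frames [4, 5, 1]
4 → hit
9 → miss, evict 5, frames [1, 4, 9]
0 → miss, evict 1, frames [4, 9, 0]
9 → hit
0 → hit
9 → hit
0 → hit
1 → miss, evict 4, frames [9, 0, 1]
Page faults: 7.

7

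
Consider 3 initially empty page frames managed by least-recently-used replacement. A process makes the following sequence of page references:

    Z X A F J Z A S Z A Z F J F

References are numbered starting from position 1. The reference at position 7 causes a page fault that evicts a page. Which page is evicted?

pos 1: Z -> fault, frames {Z}
pos 2: X -> fault, frames {Z,X}
pos 3: A -> fault, frames {Z,X,A}
pos 4: F -> fault, evict Z, frames {X,A,F}
pos 5: J -> fault, evict X, frames {A,F,J}
pos 6: Z -> fault, evict A, frames {F,J,Z}
pos 7: A -> fault, evict F, frames {J,Z,A}
At position 7, page F is evicted.

F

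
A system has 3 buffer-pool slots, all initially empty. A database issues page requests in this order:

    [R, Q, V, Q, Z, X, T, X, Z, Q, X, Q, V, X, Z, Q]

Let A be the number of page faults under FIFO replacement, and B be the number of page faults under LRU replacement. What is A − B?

1

Under FIFO: F F F . F F F . . F . . F F F F → 11 faults.
Under LRU: F F F . F F F . . F . . F . F F → 10 faults.
A − B = 11 − 10 = 1.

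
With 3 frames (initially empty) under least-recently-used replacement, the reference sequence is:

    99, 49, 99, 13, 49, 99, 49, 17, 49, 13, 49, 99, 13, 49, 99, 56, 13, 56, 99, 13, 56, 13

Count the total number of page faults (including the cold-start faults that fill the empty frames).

8

99 -> miss, frames (99)
49 -> miss, frames (99 49)
99 -> hit
13 -> miss, frames (49 99 13)
49 -> hit
99 -> hit
49 -> hit
17 -> miss, evict 13, frames (99 49 17)
49 -> hit
13 -> miss, evict 99, frames (17 49 13)
49 -> hit
99 -> miss, evict 17, frames (13 49 99)
13 -> hit
49 -> hit
99 -> hit
56 -> miss, evict 13, frames (49 99 56)
13 -> miss, evict 49, frames (99 56 13)
56 -> hit
99 -> hit
13 -> hit
56 -> hit
13 -> hit
Page faults: 8.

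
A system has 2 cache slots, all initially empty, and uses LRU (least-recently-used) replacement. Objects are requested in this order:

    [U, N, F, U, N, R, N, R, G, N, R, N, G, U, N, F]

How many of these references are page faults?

U: miss, frames (U)
N: miss, frames (U N)
F: miss, evict U, frames (N F)
U: miss, evict N, frames (F U)
N: miss, evict F, frames (U N)
R: miss, evict U, frames (N R)
N: hit
R: hit
G: miss, evict N, frames (R G)
N: miss, evict R, frames (G N)
R: miss, evict G, frames (N R)
N: hit
G: miss, evict R, frames (N G)
U: miss, evict N, frames (G U)
N: miss, evict G, frames (U N)
F: miss, evict U, frames (N F)
Page faults: 13.

13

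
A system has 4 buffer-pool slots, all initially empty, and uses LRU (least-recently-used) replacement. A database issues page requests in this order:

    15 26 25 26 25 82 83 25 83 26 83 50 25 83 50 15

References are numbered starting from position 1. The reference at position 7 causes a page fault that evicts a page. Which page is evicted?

pos 1: 15: miss, frames {15}
pos 2: 26: miss, frames {15,26}
pos 3: 25: miss, frames {15,26,25}
pos 4: 26: hit
pos 5: 25: hit
pos 6: 82: miss, frames {15,26,25,82}
pos 7: 83: miss, evict 15, frames {26,25,82,83}
At position 7, page 15 is evicted.

15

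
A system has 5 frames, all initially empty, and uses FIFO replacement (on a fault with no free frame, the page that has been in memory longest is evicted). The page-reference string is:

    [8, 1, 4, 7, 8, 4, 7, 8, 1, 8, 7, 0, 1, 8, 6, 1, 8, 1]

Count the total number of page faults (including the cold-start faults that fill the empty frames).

8

8 -> miss, frames [8]
1 -> miss, frames [8, 1]
4 -> miss, frames [8, 1, 4]
7 -> miss, frames [8, 1, 4, 7]
8 -> hit
4 -> hit
7 -> hit
8 -> hit
1 -> hit
8 -> hit
7 -> hit
0 -> miss, frames [8, 1, 4, 7, 0]
1 -> hit
8 -> hit
6 -> miss, evict 8, frames [1, 4, 7, 0, 6]
1 -> hit
8 -> miss, evict 1, frames [4, 7, 0, 6, 8]
1 -> miss, evict 4, frames [7, 0, 6, 8, 1]
Page faults: 8.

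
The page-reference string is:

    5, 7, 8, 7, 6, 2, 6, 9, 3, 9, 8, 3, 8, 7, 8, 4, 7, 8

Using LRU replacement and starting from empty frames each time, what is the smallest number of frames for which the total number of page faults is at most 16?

f=1: 18 faults
f=2: 13 faults
f=3: 10 faults
f=4: 10 faults
f=5: 10 faults
f=6: 8 faults
f=7: 8 faults
f=8: 8 faults
Smallest f with faults ≤ 16 is 2.

2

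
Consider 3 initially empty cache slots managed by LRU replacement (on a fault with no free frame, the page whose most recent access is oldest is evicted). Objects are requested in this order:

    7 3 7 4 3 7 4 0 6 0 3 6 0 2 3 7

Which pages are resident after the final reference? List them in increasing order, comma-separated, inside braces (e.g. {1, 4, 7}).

7: fault, frames {7}
3: fault, frames {7,3}
7: hit
4: fault, frames {3,7,4}
3: hit
7: hit
4: hit
0: fault, evict 3, frames {7,4,0}
6: fault, evict 7, frames {4,0,6}
0: hit
3: fault, evict 4, frames {6,0,3}
6: hit
0: hit
2: fault, evict 3, frames {6,0,2}
3: fault, evict 6, frames {0,2,3}
7: fault, evict 0, frames {2,3,7}

{2, 3, 7}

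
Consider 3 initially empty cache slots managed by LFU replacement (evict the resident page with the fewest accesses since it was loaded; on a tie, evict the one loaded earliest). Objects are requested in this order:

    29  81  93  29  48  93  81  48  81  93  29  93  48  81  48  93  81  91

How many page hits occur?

6

29 → miss, frames (29)
81 → miss, frames (29 81)
93 → miss, frames (29 81 93)
29 → hit
48 → miss, evict 81, frames (29 93 48)
93 → hit
81 → miss, evict 48, frames (29 93 81)
48 → miss, evict 81, frames (29 93 48)
81 → miss, evict 48, frames (29 93 81)
93 → hit
29 → hit
93 → hit
48 → miss, evict 81, frames (29 93 48)
81 → miss, evict 48, frames (29 93 81)
48 → miss, evict 81, frames (29 93 48)
93 → hit
81 → miss, evict 48, frames (29 93 81)
91 → miss, evict 81, frames (29 93 91)
Hits: 6.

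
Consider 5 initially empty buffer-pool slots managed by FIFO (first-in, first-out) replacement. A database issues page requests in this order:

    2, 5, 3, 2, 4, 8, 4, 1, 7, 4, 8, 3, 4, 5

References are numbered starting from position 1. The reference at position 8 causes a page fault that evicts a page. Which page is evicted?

pos 1: 2: miss, frames (2)
pos 2: 5: miss, frames (2 5)
pos 3: 3: miss, frames (2 5 3)
pos 4: 2: hit
pos 5: 4: miss, frames (2 5 3 4)
pos 6: 8: miss, frames (2 5 3 4 8)
pos 7: 4: hit
pos 8: 1: miss, evict 2, frames (5 3 4 8 1)
At position 8, page 2 is evicted.

2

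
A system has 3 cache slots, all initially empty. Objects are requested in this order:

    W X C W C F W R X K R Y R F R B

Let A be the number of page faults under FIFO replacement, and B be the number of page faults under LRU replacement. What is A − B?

2

Under FIFO: F F F . . F F F F F . F F F . F → 12 faults.
Under LRU: F F F . . F . F F F . F . F . F → 10 faults.
A − B = 12 − 10 = 2.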